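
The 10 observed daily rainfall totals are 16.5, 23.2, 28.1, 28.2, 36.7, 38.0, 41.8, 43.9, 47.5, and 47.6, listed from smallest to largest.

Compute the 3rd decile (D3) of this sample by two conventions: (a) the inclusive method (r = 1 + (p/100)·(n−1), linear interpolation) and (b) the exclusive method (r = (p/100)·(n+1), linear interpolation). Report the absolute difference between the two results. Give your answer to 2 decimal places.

n = 10.
(a) r = 3.7; between ranks 3 (28.1) and 4 (28.2): 28.17.
(b) r = 3.3; between ranks 3 (28.1) and 4 (28.2): 28.13.
|28.17 − 28.13| = 0.04.

0.04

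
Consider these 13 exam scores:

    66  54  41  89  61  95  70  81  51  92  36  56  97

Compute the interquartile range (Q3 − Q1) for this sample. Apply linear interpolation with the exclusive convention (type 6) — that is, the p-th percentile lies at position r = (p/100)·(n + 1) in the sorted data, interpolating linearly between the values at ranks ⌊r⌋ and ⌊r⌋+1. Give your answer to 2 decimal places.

Sorted: 36, 41, 51, 54, 56, 61, 66, 70, 81, 89, 92, 95, 97.
n = 13.
P25: r = 3.5; ranks 3–4 are 51, 54; interpolating gives 52.5.
P75: r = 10.5; ranks 10–11 are 89, 92; interpolating gives 90.5.
Difference: 90.5 − 52.5 = 38.

38.00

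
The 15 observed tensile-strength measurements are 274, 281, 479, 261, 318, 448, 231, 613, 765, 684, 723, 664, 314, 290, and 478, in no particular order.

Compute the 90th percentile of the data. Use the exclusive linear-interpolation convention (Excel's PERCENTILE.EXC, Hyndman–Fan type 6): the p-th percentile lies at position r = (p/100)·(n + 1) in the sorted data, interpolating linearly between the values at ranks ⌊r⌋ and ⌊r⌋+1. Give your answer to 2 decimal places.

739.80

Sorted: 231, 261, 274, 281, 290, 314, 318, 448, 478, 479, 613, 664, 684, 723, 765.
n = 15.
r = (90/100)·(15 + 1) = 14.4.
Rank 14 is 723 and rank 15 is 765.
Interpolate: 723 + 0.4·(765 − 723) = 723 + 0.4·42 = 739.8.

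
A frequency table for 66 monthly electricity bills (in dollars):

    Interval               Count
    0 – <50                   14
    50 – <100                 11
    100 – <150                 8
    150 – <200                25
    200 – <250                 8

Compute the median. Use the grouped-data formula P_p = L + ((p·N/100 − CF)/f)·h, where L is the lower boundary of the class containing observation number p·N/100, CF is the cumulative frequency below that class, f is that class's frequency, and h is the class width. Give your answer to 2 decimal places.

N = 66; target position k = 50/100 · 66 = 33.
Cumulative frequencies: 14, 25, 33, 58, 66.
Observation 33 falls in the class 100 – <150.
L = 100, CF = 25, f = 8, h = 50.
P50 = 100 + ((33 − 25)/8)·50 = 100 + 50 = 150.

150.00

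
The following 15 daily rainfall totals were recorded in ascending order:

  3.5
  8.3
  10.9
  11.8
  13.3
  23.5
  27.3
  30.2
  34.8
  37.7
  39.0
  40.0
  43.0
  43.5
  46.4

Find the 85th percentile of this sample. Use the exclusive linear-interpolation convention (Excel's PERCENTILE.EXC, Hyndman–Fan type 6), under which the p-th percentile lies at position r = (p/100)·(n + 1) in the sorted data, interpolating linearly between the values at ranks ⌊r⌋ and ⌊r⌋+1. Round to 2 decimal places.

43.30

n = 15.
r = (85/100)·(15 + 1) = 13.6.
Rank 13 is 43.0 and rank 14 is 43.5.
Interpolate: 43.0 + 0.6·(43.5 − 43.0) = 43.0 + 0.6·0.5 = 43.3.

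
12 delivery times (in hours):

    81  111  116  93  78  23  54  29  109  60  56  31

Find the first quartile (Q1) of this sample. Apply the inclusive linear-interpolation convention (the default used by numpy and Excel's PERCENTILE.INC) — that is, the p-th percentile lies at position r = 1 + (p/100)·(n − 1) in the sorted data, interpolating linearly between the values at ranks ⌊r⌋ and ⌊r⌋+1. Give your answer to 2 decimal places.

Sorted: 23, 29, 31, 54, 56, 60, 78, 81, 93, 109, 111, 116.
n = 12.
r = 1 + (25/100)·(12 − 1) = 1 + 2.75 = 3.75.
Rank 3 is 31 and rank 4 is 54.
Interpolate: 31 + 0.75·(54 − 31) = 31 + 0.75·23 = 48.25.

48.25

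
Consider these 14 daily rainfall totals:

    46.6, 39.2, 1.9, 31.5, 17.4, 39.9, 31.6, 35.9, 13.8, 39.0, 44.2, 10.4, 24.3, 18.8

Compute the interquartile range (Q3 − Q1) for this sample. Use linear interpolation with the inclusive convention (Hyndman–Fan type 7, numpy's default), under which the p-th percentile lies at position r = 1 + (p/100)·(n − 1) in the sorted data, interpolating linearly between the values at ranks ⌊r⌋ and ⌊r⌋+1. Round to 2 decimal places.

Sorted: 1.9, 10.4, 13.8, 17.4, 18.8, 24.3, 31.5, 31.6, 35.9, 39.0, 39.2, 39.9, 44.2, 46.6.
n = 14.
P25: r = 4.25; ranks 4–5 are 17.4, 18.8; interpolating gives 17.75.
P75: r = 10.75; ranks 10–11 are 39.0, 39.2; interpolating gives 39.15.
Difference: 39.15 − 17.75 = 21.4.

21.40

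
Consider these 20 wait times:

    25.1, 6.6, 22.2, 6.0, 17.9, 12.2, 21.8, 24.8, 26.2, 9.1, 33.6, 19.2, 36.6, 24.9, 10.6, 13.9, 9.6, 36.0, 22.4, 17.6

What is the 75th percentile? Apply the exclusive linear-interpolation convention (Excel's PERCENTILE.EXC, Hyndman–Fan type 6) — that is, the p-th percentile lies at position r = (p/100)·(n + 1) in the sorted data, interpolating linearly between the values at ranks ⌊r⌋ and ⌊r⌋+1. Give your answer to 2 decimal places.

25.05

Sorted: 6.0, 6.6, 9.1, 9.6, 10.6, 12.2, 13.9, 17.6, 17.9, 19.2, 21.8, 22.2, 22.4, 24.8, 24.9, 25.1, 26.2, 33.6, 36.0, 36.6.
n = 20.
r = (75/100)·(20 + 1) = 15.75.
Rank 15 is 24.9 and rank 16 is 25.1.
Interpolate: 24.9 + 0.75·(25.1 − 24.9) = 24.9 + 0.75·0.2 = 25.05.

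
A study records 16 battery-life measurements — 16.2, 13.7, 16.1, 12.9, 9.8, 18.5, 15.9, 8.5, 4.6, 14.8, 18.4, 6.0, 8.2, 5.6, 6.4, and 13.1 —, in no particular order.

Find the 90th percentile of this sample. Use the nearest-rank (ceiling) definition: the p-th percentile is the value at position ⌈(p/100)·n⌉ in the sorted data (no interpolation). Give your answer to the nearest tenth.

18.4

Sorted: 4.6, 5.6, 6.0, 6.4, 8.2, 8.5, 9.8, 12.9, 13.1, 13.7, 14.8, 15.9, 16.1, 16.2, 18.4, 18.5.
n = 16.
Position = ⌈90/100 · 16⌉ = ⌈14.4⌉ = 15.
The value at rank 15 is 18.4.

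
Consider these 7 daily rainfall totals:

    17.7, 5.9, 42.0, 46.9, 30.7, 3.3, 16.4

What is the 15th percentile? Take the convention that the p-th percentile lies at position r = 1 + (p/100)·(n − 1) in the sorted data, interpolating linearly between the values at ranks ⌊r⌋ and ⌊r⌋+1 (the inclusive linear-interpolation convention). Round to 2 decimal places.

5.64

Sorted: 3.3, 5.9, 16.4, 17.7, 30.7, 42.0, 46.9.
n = 7.
r = 1 + (15/100)·(7 − 1) = 1 + 0.9 = 1.9.
Rank 1 is 3.3 and rank 2 is 5.9.
Interpolate: 3.3 + 0.9·(5.9 − 3.3) = 3.3 + 0.9·2.6 = 5.64.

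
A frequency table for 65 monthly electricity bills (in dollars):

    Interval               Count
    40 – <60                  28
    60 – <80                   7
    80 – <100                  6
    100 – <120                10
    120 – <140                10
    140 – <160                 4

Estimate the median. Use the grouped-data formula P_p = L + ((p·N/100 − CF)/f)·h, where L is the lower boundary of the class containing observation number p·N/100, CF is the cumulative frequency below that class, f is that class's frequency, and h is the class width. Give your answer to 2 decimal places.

N = 65; target position k = 50/100 · 65 = 32.5.
Cumulative frequencies: 28, 35, 41, 51, 61, 65.
Observation 32.5 falls in the class 60 – <80.
L = 60, CF = 28, f = 7, h = 20.
P50 = 60 + ((32.5 − 28)/7)·20 = 60 + 12.8571 = 72.8571.

72.86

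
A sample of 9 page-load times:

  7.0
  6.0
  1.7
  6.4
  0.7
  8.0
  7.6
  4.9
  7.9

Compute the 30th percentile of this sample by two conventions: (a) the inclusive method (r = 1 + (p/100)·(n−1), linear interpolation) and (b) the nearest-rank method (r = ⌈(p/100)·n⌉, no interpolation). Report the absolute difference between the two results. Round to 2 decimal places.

0.44

Sorted: 0.7, 1.7, 4.9, 6.0, 6.4, 7.0, 7.6, 7.9, 8.0.
n = 9.
(a) r = 3.4; between ranks 3 (4.9) and 4 (6.0): 5.34.
(b) the nearest-rank method: rank 3 → 4.9.
|5.34 − 4.9| = 0.44.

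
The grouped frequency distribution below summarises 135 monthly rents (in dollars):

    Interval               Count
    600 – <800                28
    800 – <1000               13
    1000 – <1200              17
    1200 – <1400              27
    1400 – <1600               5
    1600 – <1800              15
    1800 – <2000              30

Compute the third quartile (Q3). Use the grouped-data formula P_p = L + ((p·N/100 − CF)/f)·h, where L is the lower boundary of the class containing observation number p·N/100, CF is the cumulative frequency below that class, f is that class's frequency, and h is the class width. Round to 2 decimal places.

N = 135; target position k = 75/100 · 135 = 101.25.
Cumulative frequencies: 28, 41, 58, 85, 90, 105, 135.
Observation 101.25 falls in the class 1600 – <1800.
L = 1600, CF = 90, f = 15, h = 200.
P75 = 1600 + ((101.25 − 90)/15)·200 = 1600 + 150 = 1750.

1750.00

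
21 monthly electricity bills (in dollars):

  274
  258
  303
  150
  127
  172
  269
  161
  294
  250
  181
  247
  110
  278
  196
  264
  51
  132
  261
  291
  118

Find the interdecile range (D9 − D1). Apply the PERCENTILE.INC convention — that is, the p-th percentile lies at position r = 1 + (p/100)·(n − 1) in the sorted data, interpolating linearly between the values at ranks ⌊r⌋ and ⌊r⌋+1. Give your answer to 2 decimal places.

173.00

Sorted: 51, 110, 118, 127, 132, 150, 161, 172, 181, 196, 247, 250, 258, 261, 264, 269, 274, 278, 291, 294, 303.
n = 21.
P10: r = 3 (integer) → 118.
P90: r = 19 (integer) → 291.
Difference: 291 − 118 = 173.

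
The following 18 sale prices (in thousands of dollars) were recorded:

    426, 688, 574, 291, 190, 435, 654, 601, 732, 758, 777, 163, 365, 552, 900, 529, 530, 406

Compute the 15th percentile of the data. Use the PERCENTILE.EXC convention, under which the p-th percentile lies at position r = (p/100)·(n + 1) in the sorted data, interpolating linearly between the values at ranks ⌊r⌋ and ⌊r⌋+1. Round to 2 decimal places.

Sorted: 163, 190, 291, 365, 406, 426, 435, 529, 530, 552, 574, 601, 654, 688, 732, 758, 777, 900.
n = 18.
r = (15/100)·(18 + 1) = 2.85.
Rank 2 is 190 and rank 3 is 291.
Interpolate: 190 + 0.85·(291 − 190) = 190 + 0.85·101 = 275.85.

275.85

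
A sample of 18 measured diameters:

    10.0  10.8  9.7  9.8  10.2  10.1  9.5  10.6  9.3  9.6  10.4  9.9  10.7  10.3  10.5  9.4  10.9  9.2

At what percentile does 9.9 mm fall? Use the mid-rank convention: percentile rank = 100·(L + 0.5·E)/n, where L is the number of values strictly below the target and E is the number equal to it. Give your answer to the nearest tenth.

41.7

Sorted: 9.2, 9.3, 9.4, 9.5, 9.6, 9.7, 9.8, 9.9, 10.0, 10.1, 10.2, 10.3, 10.4, 10.5, 10.6, 10.7, 10.8, 10.9.
Count below 9.9: L = 7; count equal: E = 1; n = 18.
Percentile rank = 100·(7 + 0.5·1)/18 = 100·7.5/18 = 41.67.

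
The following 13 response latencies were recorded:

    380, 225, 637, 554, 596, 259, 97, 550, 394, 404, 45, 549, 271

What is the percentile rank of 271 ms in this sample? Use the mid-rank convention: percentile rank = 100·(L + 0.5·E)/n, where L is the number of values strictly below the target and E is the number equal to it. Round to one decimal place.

Sorted: 45, 97, 225, 259, 271, 380, 394, 404, 549, 550, 554, 596, 637.
Count below 271: L = 4; count equal: E = 1; n = 13.
Percentile rank = 100·(4 + 0.5·1)/13 = 100·4.5/13 = 34.62.

34.6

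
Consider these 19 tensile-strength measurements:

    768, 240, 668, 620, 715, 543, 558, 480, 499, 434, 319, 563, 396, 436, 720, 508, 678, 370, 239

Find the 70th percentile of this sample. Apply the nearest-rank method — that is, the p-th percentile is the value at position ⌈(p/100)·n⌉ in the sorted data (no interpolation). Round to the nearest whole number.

Sorted: 239, 240, 319, 370, 396, 434, 436, 480, 499, 508, 543, 558, 563, 620, 668, 678, 715, 720, 768.
n = 19.
Position = ⌈70/100 · 19⌉ = ⌈13.3⌉ = 14.
The value at rank 14 is 620.

620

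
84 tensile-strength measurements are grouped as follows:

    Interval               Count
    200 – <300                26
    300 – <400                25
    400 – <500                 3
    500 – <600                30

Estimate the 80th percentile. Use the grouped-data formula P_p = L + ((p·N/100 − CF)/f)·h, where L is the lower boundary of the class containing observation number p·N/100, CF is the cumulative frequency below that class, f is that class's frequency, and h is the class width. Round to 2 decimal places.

N = 84; target position k = 80/100 · 84 = 67.2.
Cumulative frequencies: 26, 51, 54, 84.
Observation 67.2 falls in the class 500 – <600.
L = 500, CF = 54, f = 30, h = 100.
P80 = 500 + ((67.2 − 54)/30)·100 = 500 + 44 = 544.

544.00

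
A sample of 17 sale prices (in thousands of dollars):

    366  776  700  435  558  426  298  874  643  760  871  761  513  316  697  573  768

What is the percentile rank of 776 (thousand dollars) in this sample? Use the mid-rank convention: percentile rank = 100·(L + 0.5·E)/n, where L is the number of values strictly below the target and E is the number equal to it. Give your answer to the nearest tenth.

85.3

Sorted: 298, 316, 366, 426, 435, 513, 558, 573, 643, 697, 700, 760, 761, 768, 776, 871, 874.
Count below 776: L = 14; count equal: E = 1; n = 17.
Percentile rank = 100·(14 + 0.5·1)/17 = 100·14.5/17 = 85.29.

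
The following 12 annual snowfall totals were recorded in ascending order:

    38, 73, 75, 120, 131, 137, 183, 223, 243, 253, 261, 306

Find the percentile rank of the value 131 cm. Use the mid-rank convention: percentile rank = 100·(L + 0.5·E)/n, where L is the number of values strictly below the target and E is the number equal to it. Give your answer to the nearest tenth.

Count below 131: L = 4; count equal: E = 1; n = 12.
Percentile rank = 100·(4 + 0.5·1)/12 = 100·4.5/12 = 37.5.

37.5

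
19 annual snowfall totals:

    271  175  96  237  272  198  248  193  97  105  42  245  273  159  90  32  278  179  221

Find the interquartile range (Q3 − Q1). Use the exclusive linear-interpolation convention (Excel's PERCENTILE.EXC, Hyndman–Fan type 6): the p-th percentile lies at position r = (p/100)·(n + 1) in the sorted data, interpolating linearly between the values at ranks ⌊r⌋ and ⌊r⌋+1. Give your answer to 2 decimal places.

Sorted: 32, 42, 90, 96, 97, 105, 159, 175, 179, 193, 198, 221, 237, 245, 248, 271, 272, 273, 278.
n = 19.
P25: r = 5 (integer) → 97.
P75: r = 15 (integer) → 248.
Difference: 248 − 97 = 151.

151.00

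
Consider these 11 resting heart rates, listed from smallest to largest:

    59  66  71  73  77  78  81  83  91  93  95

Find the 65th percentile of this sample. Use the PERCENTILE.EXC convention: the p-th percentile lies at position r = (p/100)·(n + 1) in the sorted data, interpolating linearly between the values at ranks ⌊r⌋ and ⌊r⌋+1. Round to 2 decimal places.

n = 11.
r = (65/100)·(11 + 1) = 7.8.
Rank 7 is 81 and rank 8 is 83.
Interpolate: 81 + 0.8·(83 − 81) = 81 + 0.8·2 = 82.6.

82.60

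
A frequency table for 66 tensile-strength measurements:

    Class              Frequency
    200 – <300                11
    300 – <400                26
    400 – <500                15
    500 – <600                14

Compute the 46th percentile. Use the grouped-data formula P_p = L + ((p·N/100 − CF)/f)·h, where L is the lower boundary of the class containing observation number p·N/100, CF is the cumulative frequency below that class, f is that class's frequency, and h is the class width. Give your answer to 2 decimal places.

374.46

N = 66; target position k = 46/100 · 66 = 30.36.
Cumulative frequencies: 11, 37, 52, 66.
Observation 30.36 falls in the class 300 – <400.
L = 300, CF = 11, f = 26, h = 100.
P46 = 300 + ((30.36 − 11)/26)·100 = 300 + 74.4615 = 374.462.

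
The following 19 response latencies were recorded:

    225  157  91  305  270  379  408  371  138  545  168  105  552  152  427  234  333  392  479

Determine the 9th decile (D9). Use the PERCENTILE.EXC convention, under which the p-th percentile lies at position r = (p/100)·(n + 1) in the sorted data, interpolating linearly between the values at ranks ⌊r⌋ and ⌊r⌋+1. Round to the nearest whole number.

Sorted: 91, 105, 138, 152, 157, 168, 225, 234, 270, 305, 333, 371, 379, 392, 408, 427, 479, 545, 552.
n = 19.
r = (90/100)·(19 + 1) = 18.
r is an integer, so P90 is the value at rank 18: 545.

545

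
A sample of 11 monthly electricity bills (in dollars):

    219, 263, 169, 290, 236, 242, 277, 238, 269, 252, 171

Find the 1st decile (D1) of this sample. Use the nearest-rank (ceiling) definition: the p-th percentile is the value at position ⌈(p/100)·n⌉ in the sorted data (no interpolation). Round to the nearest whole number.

171

Sorted: 169, 171, 219, 236, 238, 242, 252, 263, 269, 277, 290.
n = 11.
Position = ⌈10/100 · 11⌉ = ⌈1.1⌉ = 2.
The value at rank 2 is 171.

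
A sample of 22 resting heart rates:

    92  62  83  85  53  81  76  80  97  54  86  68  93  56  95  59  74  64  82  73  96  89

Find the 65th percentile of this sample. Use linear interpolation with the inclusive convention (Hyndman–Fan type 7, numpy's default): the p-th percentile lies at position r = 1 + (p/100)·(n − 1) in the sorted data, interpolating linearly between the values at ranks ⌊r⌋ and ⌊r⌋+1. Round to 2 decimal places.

84.30

Sorted: 53, 54, 56, 59, 62, 64, 68, 73, 74, 76, 80, 81, 82, 83, 85, 86, 89, 92, 93, 95, 96, 97.
n = 22.
r = 1 + (65/100)·(22 − 1) = 1 + 13.65 = 14.65.
Rank 14 is 83 and rank 15 is 85.
Interpolate: 83 + 0.65·(85 − 83) = 83 + 0.65·2 = 84.3.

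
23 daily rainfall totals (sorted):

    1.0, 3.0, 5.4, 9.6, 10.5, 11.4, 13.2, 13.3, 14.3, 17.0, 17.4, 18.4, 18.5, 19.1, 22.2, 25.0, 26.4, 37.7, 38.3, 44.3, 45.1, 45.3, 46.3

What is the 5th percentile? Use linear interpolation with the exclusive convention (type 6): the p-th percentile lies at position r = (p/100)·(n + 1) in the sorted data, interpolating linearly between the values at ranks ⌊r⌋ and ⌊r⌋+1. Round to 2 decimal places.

n = 23.
r = (5/100)·(23 + 1) = 1.2.
Rank 1 is 1.0 and rank 2 is 3.0.
Interpolate: 1.0 + 0.2·(3.0 − 1.0) = 1.0 + 0.2·2 = 1.4.

1.40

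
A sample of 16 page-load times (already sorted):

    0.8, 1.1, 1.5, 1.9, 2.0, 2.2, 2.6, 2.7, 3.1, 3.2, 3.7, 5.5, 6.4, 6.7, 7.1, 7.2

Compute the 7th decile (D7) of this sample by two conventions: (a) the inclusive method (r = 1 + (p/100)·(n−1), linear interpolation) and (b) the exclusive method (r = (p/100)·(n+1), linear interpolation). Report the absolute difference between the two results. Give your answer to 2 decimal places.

0.72

n = 16.
(a) r = 11.5; between ranks 11 (3.7) and 12 (5.5): 4.6.
(b) r = 11.9; between ranks 11 (3.7) and 12 (5.5): 5.32.
|4.6 − 5.32| = 0.72.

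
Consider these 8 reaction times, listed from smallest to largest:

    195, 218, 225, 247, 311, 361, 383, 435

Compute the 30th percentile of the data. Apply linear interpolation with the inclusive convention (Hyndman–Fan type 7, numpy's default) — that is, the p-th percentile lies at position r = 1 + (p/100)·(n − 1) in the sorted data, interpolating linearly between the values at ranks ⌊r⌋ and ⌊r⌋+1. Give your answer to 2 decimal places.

227.20

n = 8.
r = 1 + (30/100)·(8 − 1) = 1 + 2.1 = 3.1.
Rank 3 is 225 and rank 4 is 247.
Interpolate: 225 + 0.1·(247 − 225) = 225 + 0.1·22 = 227.2.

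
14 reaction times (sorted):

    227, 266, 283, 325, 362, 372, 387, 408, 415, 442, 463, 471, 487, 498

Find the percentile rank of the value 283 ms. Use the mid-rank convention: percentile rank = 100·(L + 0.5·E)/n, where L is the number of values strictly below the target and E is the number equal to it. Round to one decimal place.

17.9

Count below 283: L = 2; count equal: E = 1; n = 14.
Percentile rank = 100·(2 + 0.5·1)/14 = 100·2.5/14 = 17.86.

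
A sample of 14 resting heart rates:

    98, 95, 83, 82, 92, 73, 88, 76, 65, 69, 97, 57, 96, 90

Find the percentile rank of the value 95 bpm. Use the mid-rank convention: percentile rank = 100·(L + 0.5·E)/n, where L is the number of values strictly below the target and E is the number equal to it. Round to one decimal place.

75.0

Sorted: 57, 65, 69, 73, 76, 82, 83, 88, 90, 92, 95, 96, 97, 98.
Count below 95: L = 10; count equal: E = 1; n = 14.
Percentile rank = 100·(10 + 0.5·1)/14 = 100·10.5/14 = 75.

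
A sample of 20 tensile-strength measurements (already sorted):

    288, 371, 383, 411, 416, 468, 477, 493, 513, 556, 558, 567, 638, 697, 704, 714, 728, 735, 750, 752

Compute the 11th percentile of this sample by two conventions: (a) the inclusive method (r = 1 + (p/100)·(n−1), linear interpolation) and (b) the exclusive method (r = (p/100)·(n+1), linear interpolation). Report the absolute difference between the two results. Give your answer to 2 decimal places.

10.80

n = 20.
(a) r = 3.09; between ranks 3 (383) and 4 (411): 385.52.
(b) r = 2.31; between ranks 2 (371) and 3 (383): 374.72.
|385.52 − 374.72| = 10.8.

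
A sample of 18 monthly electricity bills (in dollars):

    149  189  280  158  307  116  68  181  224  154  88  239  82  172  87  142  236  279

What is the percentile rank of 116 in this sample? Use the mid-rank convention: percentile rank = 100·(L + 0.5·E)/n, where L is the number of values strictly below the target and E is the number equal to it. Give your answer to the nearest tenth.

Sorted: 68, 82, 87, 88, 116, 142, 149, 154, 158, 172, 181, 189, 224, 236, 239, 279, 280, 307.
Count below 116: L = 4; count equal: E = 1; n = 18.
Percentile rank = 100·(4 + 0.5·1)/18 = 100·4.5/18 = 25.

25.0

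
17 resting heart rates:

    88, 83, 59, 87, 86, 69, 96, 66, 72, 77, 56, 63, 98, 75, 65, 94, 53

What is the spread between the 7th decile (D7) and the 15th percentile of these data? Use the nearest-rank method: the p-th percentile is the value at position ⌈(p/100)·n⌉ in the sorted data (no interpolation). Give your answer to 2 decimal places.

27.00

Sorted: 53, 56, 59, 63, 65, 66, 69, 72, 75, 77, 83, 86, 87, 88, 94, 96, 98.
n = 17.
P15: rank ⌈15/100·17⌉ = 3 → 59.
P70: rank ⌈70/100·17⌉ = 12 → 86.
Difference: 86 − 59 = 27.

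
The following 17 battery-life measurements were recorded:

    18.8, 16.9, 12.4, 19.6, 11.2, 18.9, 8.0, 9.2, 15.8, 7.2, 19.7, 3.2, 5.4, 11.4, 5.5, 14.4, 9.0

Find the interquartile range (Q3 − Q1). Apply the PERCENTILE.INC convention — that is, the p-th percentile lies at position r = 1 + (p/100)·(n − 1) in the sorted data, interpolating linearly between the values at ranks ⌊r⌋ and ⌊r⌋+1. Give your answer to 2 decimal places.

Sorted: 3.2, 5.4, 5.5, 7.2, 8.0, 9.0, 9.2, 11.2, 11.4, 12.4, 14.4, 15.8, 16.9, 18.8, 18.9, 19.6, 19.7.
n = 17.
P25: r = 5 (integer) → 8.
P75: r = 13 (integer) → 16.9.
Difference: 16.9 − 8 = 8.9.

8.90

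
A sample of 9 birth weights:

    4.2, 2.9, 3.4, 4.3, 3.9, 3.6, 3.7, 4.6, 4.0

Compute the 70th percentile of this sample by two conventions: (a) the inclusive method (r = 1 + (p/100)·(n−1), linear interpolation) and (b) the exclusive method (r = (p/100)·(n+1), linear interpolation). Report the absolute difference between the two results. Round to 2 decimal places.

0.08

Sorted: 2.9, 3.4, 3.6, 3.7, 3.9, 4.0, 4.2, 4.3, 4.6.
n = 9.
(a) r = 6.6; between ranks 6 (4.0) and 7 (4.2): 4.12.
(b) r = 7 → value at rank 7 = 4.2.
|4.12 − 4.2| = 0.08.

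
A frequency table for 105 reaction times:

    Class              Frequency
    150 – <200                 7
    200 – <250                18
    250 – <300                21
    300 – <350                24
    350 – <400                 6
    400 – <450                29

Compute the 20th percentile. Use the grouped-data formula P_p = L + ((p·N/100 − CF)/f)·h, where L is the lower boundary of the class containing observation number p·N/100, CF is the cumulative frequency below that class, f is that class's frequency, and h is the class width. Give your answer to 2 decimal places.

238.89

N = 105; target position k = 20/100 · 105 = 21.
Cumulative frequencies: 7, 25, 46, 70, 76, 105.
Observation 21 falls in the class 200 – <250.
L = 200, CF = 7, f = 18, h = 50.
P20 = 200 + ((21 − 7)/18)·50 = 200 + 38.8889 = 238.889.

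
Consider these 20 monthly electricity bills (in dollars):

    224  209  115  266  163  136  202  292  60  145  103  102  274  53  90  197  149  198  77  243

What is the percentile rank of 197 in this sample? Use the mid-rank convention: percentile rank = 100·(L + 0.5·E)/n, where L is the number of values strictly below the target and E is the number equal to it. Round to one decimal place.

57.5

Sorted: 53, 60, 77, 90, 102, 103, 115, 136, 145, 149, 163, 197, 198, 202, 209, 224, 243, 266, 274, 292.
Count below 197: L = 11; count equal: E = 1; n = 20.
Percentile rank = 100·(11 + 0.5·1)/20 = 100·11.5/20 = 57.5.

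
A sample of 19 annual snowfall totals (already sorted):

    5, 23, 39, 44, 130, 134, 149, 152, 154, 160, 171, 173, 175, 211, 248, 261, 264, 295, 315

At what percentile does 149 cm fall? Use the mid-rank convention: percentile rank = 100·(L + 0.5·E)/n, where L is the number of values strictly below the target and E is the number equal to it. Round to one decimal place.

Count below 149: L = 6; count equal: E = 1; n = 19.
Percentile rank = 100·(6 + 0.5·1)/19 = 100·6.5/19 = 34.21.

34.2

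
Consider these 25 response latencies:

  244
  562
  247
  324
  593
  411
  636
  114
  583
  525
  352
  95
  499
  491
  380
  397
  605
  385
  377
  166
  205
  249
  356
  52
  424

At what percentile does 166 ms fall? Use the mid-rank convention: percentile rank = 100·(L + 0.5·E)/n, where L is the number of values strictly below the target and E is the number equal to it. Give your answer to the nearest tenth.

14.0

Sorted: 52, 95, 114, 166, 205, 244, 247, 249, 324, 352, 356, 377, 380, 385, 397, 411, 424, 491, 499, 525, 562, 583, 593, 605, 636.
Count below 166: L = 3; count equal: E = 1; n = 25.
Percentile rank = 100·(3 + 0.5·1)/25 = 100·3.5/25 = 14.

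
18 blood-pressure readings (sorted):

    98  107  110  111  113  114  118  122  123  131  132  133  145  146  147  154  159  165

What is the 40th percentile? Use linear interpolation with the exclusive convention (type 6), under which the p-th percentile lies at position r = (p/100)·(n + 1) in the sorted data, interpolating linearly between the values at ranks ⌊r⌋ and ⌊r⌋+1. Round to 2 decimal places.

n = 18.
r = (40/100)·(18 + 1) = 7.6.
Rank 7 is 118 and rank 8 is 122.
Interpolate: 118 + 0.6·(122 − 118) = 118 + 0.6·4 = 120.4.

120.40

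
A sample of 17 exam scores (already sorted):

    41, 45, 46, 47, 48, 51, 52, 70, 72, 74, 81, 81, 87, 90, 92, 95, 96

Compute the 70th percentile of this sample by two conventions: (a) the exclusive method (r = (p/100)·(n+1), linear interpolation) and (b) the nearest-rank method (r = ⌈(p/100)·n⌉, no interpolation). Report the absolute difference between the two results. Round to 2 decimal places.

n = 17.
(a) r = 12.6; between ranks 12 (81) and 13 (87): 84.6.
(b) the nearest-rank method: rank 12 → 81.
|84.6 − 81| = 3.6.

3.60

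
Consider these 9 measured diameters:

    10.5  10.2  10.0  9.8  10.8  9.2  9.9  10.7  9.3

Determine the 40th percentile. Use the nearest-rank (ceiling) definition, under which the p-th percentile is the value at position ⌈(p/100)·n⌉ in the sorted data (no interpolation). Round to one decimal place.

Sorted: 9.2, 9.3, 9.8, 9.9, 10.0, 10.2, 10.5, 10.7, 10.8.
n = 9.
Position = ⌈40/100 · 9⌉ = ⌈3.6⌉ = 4.
The value at rank 4 is 9.9.

9.9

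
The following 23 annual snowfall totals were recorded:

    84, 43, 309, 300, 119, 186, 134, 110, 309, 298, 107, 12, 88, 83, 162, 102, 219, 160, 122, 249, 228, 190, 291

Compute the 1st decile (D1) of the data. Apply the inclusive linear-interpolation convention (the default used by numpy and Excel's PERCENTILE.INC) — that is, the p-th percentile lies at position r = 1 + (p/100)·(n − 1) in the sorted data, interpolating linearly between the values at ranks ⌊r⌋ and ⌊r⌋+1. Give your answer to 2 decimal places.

Sorted: 12, 43, 83, 84, 88, 102, 107, 110, 119, 122, 134, 160, 162, 186, 190, 219, 228, 249, 291, 298, 300, 309, 309.
n = 23.
r = 1 + (10/100)·(23 − 1) = 1 + 2.2 = 3.2.
Rank 3 is 83 and rank 4 is 84.
Interpolate: 83 + 0.2·(84 − 83) = 83 + 0.2·1 = 83.2.

83.20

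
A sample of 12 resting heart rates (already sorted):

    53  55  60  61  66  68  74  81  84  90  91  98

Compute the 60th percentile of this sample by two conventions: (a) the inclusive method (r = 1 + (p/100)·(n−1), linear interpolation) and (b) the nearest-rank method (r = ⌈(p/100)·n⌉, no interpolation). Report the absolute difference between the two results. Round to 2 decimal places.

2.80

n = 12.
(a) r = 7.6; between ranks 7 (74) and 8 (81): 78.2.
(b) the nearest-rank method: rank 8 → 81.
|78.2 − 81| = 2.8.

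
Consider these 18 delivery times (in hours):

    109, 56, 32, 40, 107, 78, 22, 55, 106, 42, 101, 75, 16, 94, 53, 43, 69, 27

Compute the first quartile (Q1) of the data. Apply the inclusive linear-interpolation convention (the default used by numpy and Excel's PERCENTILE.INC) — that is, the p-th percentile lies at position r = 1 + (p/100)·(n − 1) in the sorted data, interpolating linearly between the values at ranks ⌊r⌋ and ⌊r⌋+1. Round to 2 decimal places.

40.50

Sorted: 16, 22, 27, 32, 40, 42, 43, 53, 55, 56, 69, 75, 78, 94, 101, 106, 107, 109.
n = 18.
r = 1 + (25/100)·(18 − 1) = 1 + 4.25 = 5.25.
Rank 5 is 40 and rank 6 is 42.
Interpolate: 40 + 0.25·(42 − 40) = 40 + 0.25·2 = 40.5.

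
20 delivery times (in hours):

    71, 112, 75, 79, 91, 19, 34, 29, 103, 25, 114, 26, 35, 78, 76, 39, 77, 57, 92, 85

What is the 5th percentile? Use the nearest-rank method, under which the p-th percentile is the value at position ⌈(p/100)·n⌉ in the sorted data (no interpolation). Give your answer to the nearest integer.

Sorted: 19, 25, 26, 29, 34, 35, 39, 57, 71, 75, 76, 77, 78, 79, 85, 91, 92, 103, 112, 114.
n = 20.
Position = ⌈5/100 · 20⌉ = ⌈1⌉ = 1.
The value at rank 1 is 19.

19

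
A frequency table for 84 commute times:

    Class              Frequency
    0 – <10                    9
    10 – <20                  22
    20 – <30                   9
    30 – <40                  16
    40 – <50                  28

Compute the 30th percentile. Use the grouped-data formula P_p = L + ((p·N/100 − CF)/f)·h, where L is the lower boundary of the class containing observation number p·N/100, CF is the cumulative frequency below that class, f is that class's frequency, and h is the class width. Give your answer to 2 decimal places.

N = 84; target position k = 30/100 · 84 = 25.2.
Cumulative frequencies: 9, 31, 40, 56, 84.
Observation 25.2 falls in the class 10 – <20.
L = 10, CF = 9, f = 22, h = 10.
P30 = 10 + ((25.2 − 9)/22)·10 = 10 + 7.36364 = 17.3636.

17.36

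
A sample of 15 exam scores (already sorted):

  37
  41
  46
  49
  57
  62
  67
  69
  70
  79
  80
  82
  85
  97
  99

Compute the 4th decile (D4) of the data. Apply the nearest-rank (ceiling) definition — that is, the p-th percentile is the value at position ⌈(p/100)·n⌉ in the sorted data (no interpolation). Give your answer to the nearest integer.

62

n = 15.
Position = ⌈40/100 · 15⌉ = ⌈6⌉ = 6.
The value at rank 6 is 62.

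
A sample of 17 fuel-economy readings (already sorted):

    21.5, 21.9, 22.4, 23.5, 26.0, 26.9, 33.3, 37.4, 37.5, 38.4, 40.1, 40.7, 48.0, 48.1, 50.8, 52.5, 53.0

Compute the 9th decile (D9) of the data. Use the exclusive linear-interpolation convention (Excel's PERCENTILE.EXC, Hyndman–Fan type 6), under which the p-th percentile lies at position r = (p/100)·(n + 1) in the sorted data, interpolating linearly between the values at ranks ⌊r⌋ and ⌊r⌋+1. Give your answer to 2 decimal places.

52.60

n = 17.
r = (90/100)·(17 + 1) = 16.2.
Rank 16 is 52.5 and rank 17 is 53.0.
Interpolate: 52.5 + 0.2·(53.0 − 52.5) = 52.5 + 0.2·0.5 = 52.6.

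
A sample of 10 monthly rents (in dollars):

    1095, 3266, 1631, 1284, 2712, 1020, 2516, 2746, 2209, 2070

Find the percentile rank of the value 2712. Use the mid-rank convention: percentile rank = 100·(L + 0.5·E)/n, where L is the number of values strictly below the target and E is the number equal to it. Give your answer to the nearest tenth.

Sorted: 1020, 1095, 1284, 1631, 2070, 2209, 2516, 2712, 2746, 3266.
Count below 2712: L = 7; count equal: E = 1; n = 10.
Percentile rank = 100·(7 + 0.5·1)/10 = 100·7.5/10 = 75.

75.0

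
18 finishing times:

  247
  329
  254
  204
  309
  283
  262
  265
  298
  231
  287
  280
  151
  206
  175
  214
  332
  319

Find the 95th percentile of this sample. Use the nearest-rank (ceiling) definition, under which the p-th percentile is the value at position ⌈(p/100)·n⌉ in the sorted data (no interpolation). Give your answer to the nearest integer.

332

Sorted: 151, 175, 204, 206, 214, 231, 247, 254, 262, 265, 280, 283, 287, 298, 309, 319, 329, 332.
n = 18.
Position = ⌈95/100 · 18⌉ = ⌈17.1⌉ = 18.
The value at rank 18 is 332.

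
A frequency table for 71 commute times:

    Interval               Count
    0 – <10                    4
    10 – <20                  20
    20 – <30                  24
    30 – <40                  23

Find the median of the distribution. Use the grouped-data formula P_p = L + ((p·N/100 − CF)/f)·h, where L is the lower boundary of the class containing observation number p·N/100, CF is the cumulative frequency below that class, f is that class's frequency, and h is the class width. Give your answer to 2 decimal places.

24.79

N = 71; target position k = 50/100 · 71 = 35.5.
Cumulative frequencies: 4, 24, 48, 71.
Observation 35.5 falls in the class 20 – <30.
L = 20, CF = 24, f = 24, h = 10.
P50 = 20 + ((35.5 − 24)/24)·10 = 20 + 4.79167 = 24.7917.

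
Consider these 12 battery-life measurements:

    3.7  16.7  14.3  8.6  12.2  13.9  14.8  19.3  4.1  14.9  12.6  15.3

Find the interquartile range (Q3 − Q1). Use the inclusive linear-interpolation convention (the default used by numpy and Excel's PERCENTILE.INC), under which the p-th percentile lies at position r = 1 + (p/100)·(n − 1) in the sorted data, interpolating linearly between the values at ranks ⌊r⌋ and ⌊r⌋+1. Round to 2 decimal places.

3.70

Sorted: 3.7, 4.1, 8.6, 12.2, 12.6, 13.9, 14.3, 14.8, 14.9, 15.3, 16.7, 19.3.
n = 12.
P25: r = 3.75; ranks 3–4 are 8.6, 12.2; interpolating gives 11.3.
P75: r = 9.25; ranks 9–10 are 14.9, 15.3; interpolating gives 15.
Difference: 15 − 11.3 = 3.7.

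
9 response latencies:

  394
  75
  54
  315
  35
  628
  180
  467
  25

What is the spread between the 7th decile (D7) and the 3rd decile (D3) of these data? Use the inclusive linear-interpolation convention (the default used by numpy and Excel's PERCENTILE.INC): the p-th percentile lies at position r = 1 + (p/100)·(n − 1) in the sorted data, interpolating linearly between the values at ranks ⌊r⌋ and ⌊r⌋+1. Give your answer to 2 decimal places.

Sorted: 25, 35, 54, 75, 180, 315, 394, 467, 628.
n = 9.
P30: r = 3.4; ranks 3–4 are 54, 75; interpolating gives 62.4.
P70: r = 6.6; ranks 6–7 are 315, 394; interpolating gives 362.4.
Difference: 362.4 − 62.4 = 300.

300.00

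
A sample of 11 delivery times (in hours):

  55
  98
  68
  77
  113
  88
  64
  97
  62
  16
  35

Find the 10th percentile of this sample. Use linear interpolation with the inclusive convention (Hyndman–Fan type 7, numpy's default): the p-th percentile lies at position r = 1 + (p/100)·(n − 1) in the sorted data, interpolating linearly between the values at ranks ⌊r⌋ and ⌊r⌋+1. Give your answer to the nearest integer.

Sorted: 16, 35, 55, 62, 64, 68, 77, 88, 97, 98, 113.
n = 11.
r = 1 + (10/100)·(11 − 1) = 1 + 1 = 2.
r is an integer, so P10 is the value at rank 2: 35.

35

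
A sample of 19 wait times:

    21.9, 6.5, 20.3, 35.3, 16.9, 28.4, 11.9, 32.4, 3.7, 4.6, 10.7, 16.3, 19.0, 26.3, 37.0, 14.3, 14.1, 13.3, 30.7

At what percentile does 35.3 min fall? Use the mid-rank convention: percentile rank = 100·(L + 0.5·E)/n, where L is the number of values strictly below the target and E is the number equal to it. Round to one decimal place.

Sorted: 3.7, 4.6, 6.5, 10.7, 11.9, 13.3, 14.1, 14.3, 16.3, 16.9, 19.0, 20.3, 21.9, 26.3, 28.4, 30.7, 32.4, 35.3, 37.0.
Count below 35.3: L = 17; count equal: E = 1; n = 19.
Percentile rank = 100·(17 + 0.5·1)/19 = 100·17.5/19 = 92.11.

92.1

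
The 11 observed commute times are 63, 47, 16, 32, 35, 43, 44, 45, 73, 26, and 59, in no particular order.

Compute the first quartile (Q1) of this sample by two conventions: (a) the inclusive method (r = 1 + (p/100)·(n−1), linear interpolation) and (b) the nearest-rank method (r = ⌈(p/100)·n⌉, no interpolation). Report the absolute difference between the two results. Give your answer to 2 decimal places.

1.50

Sorted: 16, 26, 32, 35, 43, 44, 45, 47, 59, 63, 73.
n = 11.
(a) r = 3.5; between ranks 3 (32) and 4 (35): 33.5.
(b) the nearest-rank method: rank 3 → 32.
|33.5 − 32| = 1.5.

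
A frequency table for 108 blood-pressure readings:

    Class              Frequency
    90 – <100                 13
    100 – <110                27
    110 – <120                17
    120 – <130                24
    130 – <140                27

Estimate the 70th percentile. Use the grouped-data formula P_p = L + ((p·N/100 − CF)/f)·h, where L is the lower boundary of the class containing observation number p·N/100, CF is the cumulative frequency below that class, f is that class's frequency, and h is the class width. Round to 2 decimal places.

N = 108; target position k = 70/100 · 108 = 75.6.
Cumulative frequencies: 13, 40, 57, 81, 108.
Observation 75.6 falls in the class 120 – <130.
L = 120, CF = 57, f = 24, h = 10.
P70 = 120 + ((75.6 − 57)/24)·10 = 120 + 7.75 = 127.75.

127.75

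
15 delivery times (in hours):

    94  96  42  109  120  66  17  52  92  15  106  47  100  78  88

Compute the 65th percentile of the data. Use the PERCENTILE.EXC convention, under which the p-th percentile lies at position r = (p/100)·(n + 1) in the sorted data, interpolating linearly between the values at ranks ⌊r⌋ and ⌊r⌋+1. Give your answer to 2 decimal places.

Sorted: 15, 17, 42, 47, 52, 66, 78, 88, 92, 94, 96, 100, 106, 109, 120.
n = 15.
r = (65/100)·(15 + 1) = 10.4.
Rank 10 is 94 and rank 11 is 96.
Interpolate: 94 + 0.4·(96 − 94) = 94 + 0.4·2 = 94.8.

94.80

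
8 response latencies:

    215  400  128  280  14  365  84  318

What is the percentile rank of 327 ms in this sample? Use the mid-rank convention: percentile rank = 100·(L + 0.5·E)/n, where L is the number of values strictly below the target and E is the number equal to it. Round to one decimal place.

Sorted: 14, 84, 128, 215, 280, 318, 365, 400.
Count below 327: L = 6; count equal: E = 0; n = 8.
Percentile rank = 100·(6 + 0.5·0)/8 = 100·6/8 = 75.

75.0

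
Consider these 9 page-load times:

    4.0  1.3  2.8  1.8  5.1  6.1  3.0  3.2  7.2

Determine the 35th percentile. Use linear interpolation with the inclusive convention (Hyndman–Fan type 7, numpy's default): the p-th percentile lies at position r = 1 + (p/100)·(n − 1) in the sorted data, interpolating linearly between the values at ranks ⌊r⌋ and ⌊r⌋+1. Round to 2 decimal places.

2.96

Sorted: 1.3, 1.8, 2.8, 3.0, 3.2, 4.0, 5.1, 6.1, 7.2.
n = 9.
r = 1 + (35/100)·(9 − 1) = 1 + 2.8 = 3.8.
Rank 3 is 2.8 and rank 4 is 3.0.
Interpolate: 2.8 + 0.8·(3.0 − 2.8) = 2.8 + 0.8·0.2 = 2.96.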